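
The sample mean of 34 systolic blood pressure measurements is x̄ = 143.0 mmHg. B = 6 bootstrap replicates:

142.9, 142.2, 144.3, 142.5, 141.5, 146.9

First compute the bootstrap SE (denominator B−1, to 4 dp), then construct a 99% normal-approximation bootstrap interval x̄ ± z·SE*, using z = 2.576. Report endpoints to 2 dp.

Mean of replicates = 143.3833; sum of squared deviations = 19.1683; SE* = √(19.1683/5) = 1.9580
Margin = 2.576 × 1.9580 = 5.044
Interval: 143.0 ± 5.044

(137.96, 148.04)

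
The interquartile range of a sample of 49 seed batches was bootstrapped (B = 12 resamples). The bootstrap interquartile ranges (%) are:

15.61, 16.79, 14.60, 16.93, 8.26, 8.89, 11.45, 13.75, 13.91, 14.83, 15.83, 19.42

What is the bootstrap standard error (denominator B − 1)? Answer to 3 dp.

Bootstrap SE is the standard deviation of the 12 replicate interquartile ranges.
Mean of replicates: (15.61 + 16.79 + 14.60 + 16.93 + 8.26 + 8.89 + 11.45 + 13.75 + 13.91 + 14.83 + 15.83 + 19.42) / 12 = 170.2700 / 12 = 14.1892
Sum of squared deviations: (+1.4208)² + (+2.6008)² + (+0.4108)² + (+2.7408)² + (−5.9292)² + (−5.2992)² + (−2.7392)² + (−0.4392)² + (−0.2792)² + (+0.6408)² + (+1.6408)² + (+5.2308)² = 117.9387
Variance = 117.9387 / 11 = 10.7217
SE* = √10.7217

SE* = 3.274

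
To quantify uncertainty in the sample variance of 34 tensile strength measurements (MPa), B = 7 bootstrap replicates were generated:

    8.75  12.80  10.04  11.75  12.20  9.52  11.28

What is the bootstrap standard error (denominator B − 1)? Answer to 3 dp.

SE* = 1.496

Bootstrap SE is the standard deviation of the 7 replicate variances.
Mean of replicates: (8.75 + 12.80 + 10.04 + 11.75 + 12.20 + 9.52 + 11.28) / 7 = 76.3400 / 7 = 10.9057
Sum of squared deviations: (−2.1557)² + (+1.8943)² + (−0.8657)² + (+0.8443)² + (+1.2943)² + (−1.3857)² + (+0.3743)² = 13.4332
Variance = 13.4332 / 6 = 2.2389
SE* = √2.2389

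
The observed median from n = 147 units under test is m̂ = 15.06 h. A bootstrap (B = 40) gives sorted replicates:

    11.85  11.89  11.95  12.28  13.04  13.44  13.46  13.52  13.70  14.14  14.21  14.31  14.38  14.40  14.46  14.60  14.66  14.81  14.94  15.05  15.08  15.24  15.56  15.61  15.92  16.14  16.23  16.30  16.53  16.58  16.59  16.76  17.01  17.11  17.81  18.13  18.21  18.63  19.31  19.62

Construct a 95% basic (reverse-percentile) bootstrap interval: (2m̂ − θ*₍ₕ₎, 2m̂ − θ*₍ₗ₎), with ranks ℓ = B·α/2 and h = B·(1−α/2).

(10.81, 18.27)

Percentile endpoints at ranks 1 and 39: θ*₍1₎ = 11.85, θ*₍39₎ = 19.31.
Basic interval reflects these around m̂:
  lower = 2 × 15.06 − 19.31 = 10.81
  upper = 2 × 15.06 − 11.85 = 18.27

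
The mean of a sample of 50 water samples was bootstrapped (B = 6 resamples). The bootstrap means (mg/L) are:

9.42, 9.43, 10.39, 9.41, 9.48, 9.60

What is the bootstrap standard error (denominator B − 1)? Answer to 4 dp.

SE* = 0.3829

Bootstrap SE is the standard deviation of the 6 replicate means.
Mean of replicates: (9.42 + 9.43 + 10.39 + 9.41 + 9.48 + 9.60) / 6 = 57.73000 / 6 = 9.62167
Sum of squared deviations: (−0.20167)² + (−0.19167)² + (+0.76833)² + (−0.21167)² + (−0.14167)² + (−0.02167)² = 0.73308
Variance = 0.73308 / 5 = 0.14662
SE* = √0.14662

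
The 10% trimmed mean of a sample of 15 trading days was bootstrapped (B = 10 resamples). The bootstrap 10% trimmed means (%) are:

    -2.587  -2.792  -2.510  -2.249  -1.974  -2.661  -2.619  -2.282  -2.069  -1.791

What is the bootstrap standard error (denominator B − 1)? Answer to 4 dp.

Bootstrap SE is the standard deviation of the 10 replicate 10% trimmed means.
Mean of replicates: ((-2.587) + (-2.792) + (-2.510) + (-2.249) + (-1.974) + (-2.661) + (-2.619) + (-2.282) + (-2.069) + (-1.791)) / 10 = -23.53400 / 10 = -2.35340
Sum of squared deviations: (−0.23360)² + (−0.43860)² + (−0.15660)² + (+0.10440)² + (+0.37940)² + (−0.30760)² + (−0.26560)² + (+0.07140)² + (+0.28440)² + (+0.56240)² = 0.99374
Variance = 0.99374 / 9 = 0.11042
SE* = √0.11042

SE* = 0.3323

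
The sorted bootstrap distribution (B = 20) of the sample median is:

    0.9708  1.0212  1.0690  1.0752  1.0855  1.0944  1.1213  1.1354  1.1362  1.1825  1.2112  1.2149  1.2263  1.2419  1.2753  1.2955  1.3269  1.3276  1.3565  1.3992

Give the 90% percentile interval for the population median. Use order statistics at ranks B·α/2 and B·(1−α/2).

α = 0.10; lower rank = 20 × 0.050 = 1; upper rank = 20 × 0.950 = 19.
The 1st smallest replicate is 0.9708; the 19th is 1.3565.

(0.9708, 1.3565)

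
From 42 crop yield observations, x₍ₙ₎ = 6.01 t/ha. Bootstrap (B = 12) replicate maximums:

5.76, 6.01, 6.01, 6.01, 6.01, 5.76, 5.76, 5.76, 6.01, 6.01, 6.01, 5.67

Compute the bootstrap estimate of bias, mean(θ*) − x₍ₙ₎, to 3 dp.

mean(θ*) = (5.76 + 6.01 + 6.01 + 6.01 + 6.01 + 5.76 + 5.76 + 5.76 + 6.01 + 6.01 + 6.01 + 5.67) / 12 = 5.8983
bias = 5.8983 − 6.01

bias = −0.112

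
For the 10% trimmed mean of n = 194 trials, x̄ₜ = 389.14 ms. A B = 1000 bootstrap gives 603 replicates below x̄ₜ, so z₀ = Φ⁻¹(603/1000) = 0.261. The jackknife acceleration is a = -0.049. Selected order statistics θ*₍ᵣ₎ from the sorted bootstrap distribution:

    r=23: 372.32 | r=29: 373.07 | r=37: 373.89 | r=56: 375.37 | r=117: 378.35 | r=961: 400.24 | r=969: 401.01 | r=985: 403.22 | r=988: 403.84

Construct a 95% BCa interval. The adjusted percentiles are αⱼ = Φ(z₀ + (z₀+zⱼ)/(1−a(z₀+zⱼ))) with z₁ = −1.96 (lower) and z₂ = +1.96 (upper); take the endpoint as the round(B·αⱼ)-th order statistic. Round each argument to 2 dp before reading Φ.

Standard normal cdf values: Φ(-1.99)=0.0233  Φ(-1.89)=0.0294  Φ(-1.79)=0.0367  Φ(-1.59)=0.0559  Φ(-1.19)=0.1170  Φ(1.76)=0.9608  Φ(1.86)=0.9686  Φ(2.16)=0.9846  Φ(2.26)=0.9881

Lower: z₀ + z₁ = 0.261 + (-1.960) = -1.699; 1 − a(z₀+z₁) = 1 − (-0.049)(-1.699) = 0.9167; argument = 0.261 + (-1.699)/0.9167 = -1.5923 → -1.59.
α₁ = Φ(-1.59) = 0.0559; rank = round(1000 × 0.0559) = 56; θ*₍56₎ = 375.37.
Upper: z₀ + z₂ = 2.221; 1 − a(z₀+z₂) = 1.1088; argument = 2.2640 → 2.26; α₂ = 0.9881; rank = 988; θ*₍988₎ = 403.84.

(375.37, 403.84)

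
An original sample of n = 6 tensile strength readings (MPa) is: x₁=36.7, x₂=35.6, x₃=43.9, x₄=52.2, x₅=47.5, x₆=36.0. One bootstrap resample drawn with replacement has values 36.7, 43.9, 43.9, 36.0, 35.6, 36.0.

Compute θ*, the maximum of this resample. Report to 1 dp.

θ* = 43.9

Maximum = 43.9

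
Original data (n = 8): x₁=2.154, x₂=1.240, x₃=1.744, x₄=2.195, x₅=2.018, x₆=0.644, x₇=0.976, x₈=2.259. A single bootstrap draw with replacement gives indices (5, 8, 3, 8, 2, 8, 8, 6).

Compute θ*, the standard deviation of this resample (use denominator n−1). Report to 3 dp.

Resample values: 2.018, 2.259, 1.744, 2.259, 1.240, 2.259, 2.259, 0.644.
Mean = 1.8352; sum of squared deviations = 2.5334
s² = 2.5334 / 7 = 0.3619
s = √0.3619 = 0.602

θ* = 0.602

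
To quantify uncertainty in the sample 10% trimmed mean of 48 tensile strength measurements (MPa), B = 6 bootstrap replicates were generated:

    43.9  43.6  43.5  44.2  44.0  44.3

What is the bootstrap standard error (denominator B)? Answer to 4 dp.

Bootstrap SE is the standard deviation of the 6 replicate 10% trimmed means.
Mean of replicates: (43.9 + 43.6 + 43.5 + 44.2 + 44.0 + 44.3) / 6 = 263.50000 / 6 = 43.91667
Sum of squared deviations: (−0.01667)² + (−0.31667)² + (−0.41667)² + (+0.28333)² + (+0.08333)² + (+0.38333)² = 0.50833
Variance = 0.50833 / 6 = 0.08472
SE* = √0.08472

SE* = 0.2911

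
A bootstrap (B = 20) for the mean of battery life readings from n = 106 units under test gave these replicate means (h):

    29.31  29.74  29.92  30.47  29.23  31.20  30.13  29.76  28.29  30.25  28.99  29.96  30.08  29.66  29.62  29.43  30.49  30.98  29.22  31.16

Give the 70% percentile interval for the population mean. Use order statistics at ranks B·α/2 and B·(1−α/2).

Sorted replicates: 28.29, 28.99, 29.22, 29.23, 29.31, 29.43, 29.62, 29.66, 29.74, 29.76, 29.92, 29.96, 30.08, 30.13, 30.25, 30.47, 30.49, 30.98, 31.16, 31.20
α = 0.30; lower rank = 20 × 0.150 = 3; upper rank = 20 × 0.850 = 17.
The 3rd smallest replicate is 29.22; the 17th is 30.49.

(29.22, 30.49)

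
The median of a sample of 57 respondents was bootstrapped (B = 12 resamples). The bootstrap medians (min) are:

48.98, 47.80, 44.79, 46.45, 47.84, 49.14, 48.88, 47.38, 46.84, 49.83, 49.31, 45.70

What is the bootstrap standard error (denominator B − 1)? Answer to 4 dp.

SE* = 1.5699

Bootstrap SE is the standard deviation of the 12 replicate medians.
Mean of replicates: (48.98 + 47.80 + 44.79 + 46.45 + 47.84 + 49.14 + 48.88 + 47.38 + 46.84 + 49.83 + 49.31 + 45.70) / 12 = 572.94000 / 12 = 47.74500
Sum of squared deviations: (+1.23500)² + (+0.05500)² + (−2.95500)² + (−1.29500)² + (+0.09500)² + (+1.39500)² + (+1.13500)² + (−0.36500)² + (−0.90500)² + (+2.08500)² + (+1.56500)² + (−2.04500)² = 27.11130
Variance = 27.11130 / 11 = 2.46466
SE* = √2.46466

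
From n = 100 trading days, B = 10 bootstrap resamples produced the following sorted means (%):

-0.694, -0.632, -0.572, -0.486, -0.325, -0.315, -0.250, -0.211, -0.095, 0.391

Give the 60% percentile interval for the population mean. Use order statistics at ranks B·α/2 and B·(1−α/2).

α = 0.40; lower rank = 10 × 0.200 = 2; upper rank = 10 × 0.800 = 8.
The 2nd smallest replicate is -0.632; the 8th is -0.211.

(-0.632, -0.211)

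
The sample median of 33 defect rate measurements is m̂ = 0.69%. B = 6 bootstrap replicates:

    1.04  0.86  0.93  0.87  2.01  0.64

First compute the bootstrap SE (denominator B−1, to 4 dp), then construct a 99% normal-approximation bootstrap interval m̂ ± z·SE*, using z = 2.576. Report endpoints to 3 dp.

Mean of replicates = 1.0583; sum of squared deviations = 1.1723; SE* = √(1.1723/5) = 0.4842
Margin = 2.576 × 0.4842 = 1.2473
Interval: 0.69 ± 1.2473

(-0.557, 1.937)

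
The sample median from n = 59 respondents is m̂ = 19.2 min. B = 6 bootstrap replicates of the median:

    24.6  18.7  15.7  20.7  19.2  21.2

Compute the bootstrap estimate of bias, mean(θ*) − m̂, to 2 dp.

bias = +0.82

mean(θ*) = (24.6 + 18.7 + 15.7 + 20.7 + 19.2 + 21.2) / 6 = 20.017
bias = 20.017 − 19.2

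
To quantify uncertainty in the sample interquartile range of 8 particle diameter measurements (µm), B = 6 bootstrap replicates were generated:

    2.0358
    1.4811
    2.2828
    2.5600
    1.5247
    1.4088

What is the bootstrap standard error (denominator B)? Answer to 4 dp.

Bootstrap SE is the standard deviation of the 6 replicate interquartile ranges.
Mean of replicates: (2.0358 + 1.4811 + 2.2828 + 2.5600 + 1.5247 + 1.4088) / 6 = 11.29320 / 6 = 1.88220
Sum of squared deviations: (+0.15360)² + (−0.40110)² + (+0.40060)² + (+0.67780)² + (−0.35750)² + (−0.47340)² = 1.15628
Variance = 1.15628 / 6 = 0.19271
SE* = √0.19271

SE* = 0.4390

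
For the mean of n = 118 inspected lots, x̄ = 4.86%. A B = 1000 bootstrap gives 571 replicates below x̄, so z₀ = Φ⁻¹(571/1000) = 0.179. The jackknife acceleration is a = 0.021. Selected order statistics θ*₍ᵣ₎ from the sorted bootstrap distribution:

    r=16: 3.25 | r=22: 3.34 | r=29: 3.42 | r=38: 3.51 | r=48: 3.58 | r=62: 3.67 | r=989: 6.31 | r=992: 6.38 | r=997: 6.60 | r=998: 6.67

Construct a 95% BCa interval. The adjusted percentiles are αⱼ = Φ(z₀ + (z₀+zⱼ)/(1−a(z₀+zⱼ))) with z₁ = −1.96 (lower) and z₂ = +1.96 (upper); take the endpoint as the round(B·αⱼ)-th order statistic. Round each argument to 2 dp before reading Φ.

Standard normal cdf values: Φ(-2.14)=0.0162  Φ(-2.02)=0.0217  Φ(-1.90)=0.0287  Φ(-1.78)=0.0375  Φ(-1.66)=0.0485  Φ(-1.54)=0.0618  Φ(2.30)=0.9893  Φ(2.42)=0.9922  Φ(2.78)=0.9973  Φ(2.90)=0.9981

(3.67, 6.38)

Lower: z₀ + z₁ = 0.179 + (-1.960) = -1.781; 1 − a(z₀+z₁) = 1 − (0.021)(-1.781) = 1.0374; argument = 0.179 + (-1.781)/1.0374 = -1.5378 → -1.54.
α₁ = Φ(-1.54) = 0.0618; rank = round(1000 × 0.0618) = 62; θ*₍62₎ = 3.67.
Upper: z₀ + z₂ = 2.139; 1 − a(z₀+z₂) = 0.9551; argument = 2.4186 → 2.42; α₂ = 0.9922; rank = 992; θ*₍992₎ = 6.38.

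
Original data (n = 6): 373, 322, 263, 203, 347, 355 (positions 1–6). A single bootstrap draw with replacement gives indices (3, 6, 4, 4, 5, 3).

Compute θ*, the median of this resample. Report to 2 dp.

Resample values: 263, 355, 203, 203, 347, 263.
Sorted: 203, 203, 263, 263, 347, 355
Median = average of the two middle values = 263.00

θ* = 263.00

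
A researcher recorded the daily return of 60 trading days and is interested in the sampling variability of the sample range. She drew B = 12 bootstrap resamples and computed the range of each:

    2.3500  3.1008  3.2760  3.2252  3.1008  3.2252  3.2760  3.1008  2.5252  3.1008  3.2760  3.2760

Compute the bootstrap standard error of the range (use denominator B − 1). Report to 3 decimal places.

SE* = 0.307

Bootstrap SE is the standard deviation of the 12 replicate ranges.
Mean of replicates: (2.3500 + 3.1008 + 3.2760 + 3.2252 + 3.1008 + 3.2252 + 3.2760 + 3.1008 + 2.5252 + 3.1008 + 3.2760 + 3.2760) / 12 = 36.83280 / 12 = 3.06940
Sum of squared deviations: (−0.71940)² + (+0.03140)² + (+0.20660)² + (+0.15580)² + (+0.03140)² + (+0.15580)² + (+0.20660)² + (+0.03140)² + (−0.54420)² + (+0.03140)² + (+0.20660)² + (+0.20660)² = 1.03692
Variance = 1.03692 / 11 = 0.09427
SE* = √0.09427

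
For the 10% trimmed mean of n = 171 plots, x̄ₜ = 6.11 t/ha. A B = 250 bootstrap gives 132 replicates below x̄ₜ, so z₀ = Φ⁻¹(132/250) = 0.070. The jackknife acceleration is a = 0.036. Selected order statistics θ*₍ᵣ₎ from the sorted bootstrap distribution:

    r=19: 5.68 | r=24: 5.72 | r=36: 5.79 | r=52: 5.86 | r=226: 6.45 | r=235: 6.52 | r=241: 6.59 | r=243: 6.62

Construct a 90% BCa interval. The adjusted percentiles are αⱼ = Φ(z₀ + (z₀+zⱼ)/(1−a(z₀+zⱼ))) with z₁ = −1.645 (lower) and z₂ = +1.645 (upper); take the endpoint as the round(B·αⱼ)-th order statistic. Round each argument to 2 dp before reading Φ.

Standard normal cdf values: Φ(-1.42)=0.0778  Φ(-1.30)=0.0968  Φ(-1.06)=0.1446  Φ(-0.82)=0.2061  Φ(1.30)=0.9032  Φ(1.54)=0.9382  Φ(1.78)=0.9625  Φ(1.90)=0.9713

Lower: z₀ + z₁ = 0.070 + (-1.645) = -1.575; 1 − a(z₀+z₁) = 1 − (0.036)(-1.575) = 1.0567; argument = 0.070 + (-1.575)/1.0567 = -1.4205 → -1.42.
α₁ = Φ(-1.42) = 0.0778; rank = round(250 × 0.0778) = 19; θ*₍19₎ = 5.68.
Upper: z₀ + z₂ = 1.715; 1 − a(z₀+z₂) = 0.9383; argument = 1.8979 → 1.90; α₂ = 0.9713; rank = 243; θ*₍243₎ = 6.62.

(5.68, 6.62)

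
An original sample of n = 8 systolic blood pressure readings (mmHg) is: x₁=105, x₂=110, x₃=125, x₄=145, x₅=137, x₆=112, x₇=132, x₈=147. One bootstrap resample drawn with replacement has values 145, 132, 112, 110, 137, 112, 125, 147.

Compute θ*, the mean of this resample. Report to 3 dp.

θ* = 127.500

Mean = (145 + 132 + 112 + 110 + 137 + 112 + 125 + 147) / 8 = 1020.0 / 8 = 127.500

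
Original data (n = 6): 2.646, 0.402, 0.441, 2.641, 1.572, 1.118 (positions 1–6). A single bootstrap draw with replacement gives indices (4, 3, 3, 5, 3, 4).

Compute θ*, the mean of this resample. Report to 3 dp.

θ* = 1.363

Resample values: 2.641, 0.441, 0.441, 1.572, 0.441, 2.641.
Mean = (2.641 + 0.441 + 0.441 + 1.572 + 0.441 + 2.641) / 6 = 8.1770 / 6 = 1.363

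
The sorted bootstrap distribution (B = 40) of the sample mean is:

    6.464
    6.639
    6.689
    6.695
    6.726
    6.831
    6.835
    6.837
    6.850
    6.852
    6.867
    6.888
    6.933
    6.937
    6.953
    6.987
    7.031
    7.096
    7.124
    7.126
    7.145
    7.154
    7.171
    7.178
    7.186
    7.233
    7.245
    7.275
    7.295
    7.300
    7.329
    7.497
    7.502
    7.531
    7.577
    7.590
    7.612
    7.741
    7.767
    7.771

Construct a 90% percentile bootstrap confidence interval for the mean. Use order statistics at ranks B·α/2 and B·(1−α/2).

α = 0.10; lower rank = 40 × 0.050 = 2; upper rank = 40 × 0.950 = 38.
The 2nd smallest replicate is 6.639; the 38th is 7.741.

(6.639, 7.741)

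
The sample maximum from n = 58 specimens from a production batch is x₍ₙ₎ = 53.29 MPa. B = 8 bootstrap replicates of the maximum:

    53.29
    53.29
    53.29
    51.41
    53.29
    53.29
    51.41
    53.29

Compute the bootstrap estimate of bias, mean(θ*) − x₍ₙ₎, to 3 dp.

bias = −0.470

mean(θ*) = (53.29 + 53.29 + 53.29 + 51.41 + 53.29 + 53.29 + 51.41 + 53.29) / 8 = 52.8200
bias = 52.8200 − 53.29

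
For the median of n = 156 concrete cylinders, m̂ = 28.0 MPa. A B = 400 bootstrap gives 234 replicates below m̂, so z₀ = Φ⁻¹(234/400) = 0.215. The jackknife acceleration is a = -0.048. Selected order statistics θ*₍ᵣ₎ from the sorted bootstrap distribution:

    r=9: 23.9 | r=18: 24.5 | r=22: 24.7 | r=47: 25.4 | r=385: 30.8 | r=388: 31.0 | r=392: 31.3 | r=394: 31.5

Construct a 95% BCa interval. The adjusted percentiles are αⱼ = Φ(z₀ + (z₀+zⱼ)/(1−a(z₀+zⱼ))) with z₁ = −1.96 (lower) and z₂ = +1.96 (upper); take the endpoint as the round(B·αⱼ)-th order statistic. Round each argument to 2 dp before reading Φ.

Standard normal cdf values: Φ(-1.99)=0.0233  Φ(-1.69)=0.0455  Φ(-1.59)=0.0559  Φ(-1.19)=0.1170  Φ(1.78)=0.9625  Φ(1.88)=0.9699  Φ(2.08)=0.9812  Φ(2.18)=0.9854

Lower: z₀ + z₁ = 0.215 + (-1.960) = -1.745; 1 − a(z₀+z₁) = 1 − (-0.048)(-1.745) = 0.9162; argument = 0.215 + (-1.745)/0.9162 = -1.6895 → -1.69.
α₁ = Φ(-1.69) = 0.0455; rank = round(400 × 0.0455) = 18; θ*₍18₎ = 24.5.
Upper: z₀ + z₂ = 2.175; 1 − a(z₀+z₂) = 1.1044; argument = 2.1844 → 2.18; α₂ = 0.9854; rank = 394; θ*₍394₎ = 31.5.

(24.5, 31.5)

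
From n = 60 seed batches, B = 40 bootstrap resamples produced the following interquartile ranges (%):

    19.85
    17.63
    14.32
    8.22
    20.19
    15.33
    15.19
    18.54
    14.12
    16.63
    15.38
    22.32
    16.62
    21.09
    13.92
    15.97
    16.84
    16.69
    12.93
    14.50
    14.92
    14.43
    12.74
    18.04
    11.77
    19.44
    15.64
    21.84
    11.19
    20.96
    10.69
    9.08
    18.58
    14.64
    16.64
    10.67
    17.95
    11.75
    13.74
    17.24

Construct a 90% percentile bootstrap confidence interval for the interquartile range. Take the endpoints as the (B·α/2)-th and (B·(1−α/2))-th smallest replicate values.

Sorted replicates: 8.22, 9.08, 10.67, 10.69, 11.19, 11.75, 11.77, 12.74, 12.93, 13.74, 13.92, 14.12, 14.32, 14.43, 14.50, 14.64, 14.92, 15.19, 15.33, 15.38, 15.64, 15.97, 16.62, 16.63, 16.64, 16.69, 16.84, 17.24, 17.63, 17.95, 18.04, 18.54, 18.58, 19.44, 19.85, 20.19, 20.96, 21.09, 21.84, 22.32
α = 0.10; lower rank = 40 × 0.050 = 2; upper rank = 40 × 0.950 = 38.
The 2nd smallest replicate is 9.08; the 38th is 21.09.

(9.08, 21.09)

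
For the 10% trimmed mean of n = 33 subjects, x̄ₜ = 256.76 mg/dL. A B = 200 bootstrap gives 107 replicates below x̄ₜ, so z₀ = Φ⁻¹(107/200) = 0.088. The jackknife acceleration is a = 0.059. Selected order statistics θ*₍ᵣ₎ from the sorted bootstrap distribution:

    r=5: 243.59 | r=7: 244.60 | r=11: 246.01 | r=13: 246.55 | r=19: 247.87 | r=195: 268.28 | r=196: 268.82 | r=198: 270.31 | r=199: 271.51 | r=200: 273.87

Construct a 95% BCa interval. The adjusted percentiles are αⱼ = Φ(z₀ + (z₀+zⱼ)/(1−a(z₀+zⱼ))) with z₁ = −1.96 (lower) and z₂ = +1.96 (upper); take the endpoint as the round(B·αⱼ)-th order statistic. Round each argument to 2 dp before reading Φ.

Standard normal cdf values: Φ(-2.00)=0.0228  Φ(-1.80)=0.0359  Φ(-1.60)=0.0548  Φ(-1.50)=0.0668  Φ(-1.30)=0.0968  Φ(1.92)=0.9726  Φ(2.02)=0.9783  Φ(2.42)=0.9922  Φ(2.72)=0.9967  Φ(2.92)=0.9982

(246.01, 270.31)

Lower: z₀ + z₁ = 0.088 + (-1.960) = -1.872; 1 − a(z₀+z₁) = 1 − (0.059)(-1.872) = 1.1104; argument = 0.088 + (-1.872)/1.1104 = -1.5978 → -1.60.
α₁ = Φ(-1.60) = 0.0548; rank = round(200 × 0.0548) = 11; θ*₍11₎ = 246.01.
Upper: z₀ + z₂ = 2.048; 1 − a(z₀+z₂) = 0.8792; argument = 2.4175 → 2.42; α₂ = 0.9922; rank = 198; θ*₍198₎ = 270.31.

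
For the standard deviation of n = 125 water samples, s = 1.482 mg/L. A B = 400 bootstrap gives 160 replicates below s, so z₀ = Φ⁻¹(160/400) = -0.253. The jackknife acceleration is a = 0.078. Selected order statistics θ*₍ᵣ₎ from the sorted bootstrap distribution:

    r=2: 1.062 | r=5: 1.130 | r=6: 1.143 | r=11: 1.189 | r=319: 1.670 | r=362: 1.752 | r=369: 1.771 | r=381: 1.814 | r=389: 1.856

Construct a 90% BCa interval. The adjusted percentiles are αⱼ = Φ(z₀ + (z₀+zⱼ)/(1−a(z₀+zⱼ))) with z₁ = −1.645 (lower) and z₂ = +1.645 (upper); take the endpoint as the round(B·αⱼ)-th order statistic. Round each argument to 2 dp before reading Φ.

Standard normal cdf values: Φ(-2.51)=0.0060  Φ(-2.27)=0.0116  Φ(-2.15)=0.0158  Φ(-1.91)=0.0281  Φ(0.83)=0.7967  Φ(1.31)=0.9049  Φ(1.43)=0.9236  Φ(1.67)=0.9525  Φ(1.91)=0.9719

(1.189, 1.752)

Lower: z₀ + z₁ = -0.253 + (-1.645) = -1.898; 1 − a(z₀+z₁) = 1 − (0.078)(-1.898) = 1.1480; argument = -0.253 + (-1.898)/1.1480 = -1.9062 → -1.91.
α₁ = Φ(-1.91) = 0.0281; rank = round(400 × 0.0281) = 11; θ*₍11₎ = 1.189.
Upper: z₀ + z₂ = 1.392; 1 − a(z₀+z₂) = 0.8914; argument = 1.3085 → 1.31; α₂ = 0.9049; rank = 362; θ*₍362₎ = 1.752.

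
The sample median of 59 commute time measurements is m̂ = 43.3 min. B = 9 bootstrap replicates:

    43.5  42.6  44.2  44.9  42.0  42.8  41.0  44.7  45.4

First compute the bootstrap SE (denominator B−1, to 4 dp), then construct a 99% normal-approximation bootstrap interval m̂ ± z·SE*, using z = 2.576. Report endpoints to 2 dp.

Mean of replicates = 43.4556; sum of squared deviations = 17.2822; SE* = √(17.2822/8) = 1.4698
Margin = 2.576 × 1.4698 = 3.786
Interval: 43.3 ± 3.786

(39.51, 47.09)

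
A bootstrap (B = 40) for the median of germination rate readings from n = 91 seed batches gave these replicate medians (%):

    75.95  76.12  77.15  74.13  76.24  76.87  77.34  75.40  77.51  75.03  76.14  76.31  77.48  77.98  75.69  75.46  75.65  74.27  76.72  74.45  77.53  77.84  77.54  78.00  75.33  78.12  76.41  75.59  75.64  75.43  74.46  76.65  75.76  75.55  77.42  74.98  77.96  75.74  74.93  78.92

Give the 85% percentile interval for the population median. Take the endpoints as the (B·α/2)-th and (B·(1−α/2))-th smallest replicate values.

(74.45, 77.98)

Sorted replicates: 74.13, 74.27, 74.45, 74.46, 74.93, 74.98, 75.03, 75.33, 75.40, 75.43, 75.46, 75.55, 75.59, 75.64, 75.65, 75.69, 75.74, 75.76, 75.95, 76.12, 76.14, 76.24, 76.31, 76.41, 76.65, 76.72, 76.87, 77.15, 77.34, 77.42, 77.48, 77.51, 77.53, 77.54, 77.84, 77.96, 77.98, 78.00, 78.12, 78.92
α = 0.15; lower rank = 40 × 0.075 = 3; upper rank = 40 × 0.925 = 37.
The 3rd smallest replicate is 74.45; the 37th is 77.98.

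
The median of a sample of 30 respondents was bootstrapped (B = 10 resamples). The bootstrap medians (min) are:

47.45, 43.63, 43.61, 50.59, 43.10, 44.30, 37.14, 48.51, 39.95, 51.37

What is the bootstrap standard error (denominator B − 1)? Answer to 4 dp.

SE* = 4.5378

Bootstrap SE is the standard deviation of the 10 replicate medians.
Mean of replicates: (47.45 + 43.63 + 43.61 + 50.59 + 43.10 + 44.30 + 37.14 + 48.51 + 39.95 + 51.37) / 10 = 449.65000 / 10 = 44.96500
Sum of squared deviations: (+2.48500)² + (−1.33500)² + (−1.35500)² + (+5.62500)² + (−1.86500)² + (−0.66500)² + (−7.82500)² + (+3.54500)² + (−5.01500)² + (+6.40500)² = 185.32645
Variance = 185.32645 / 9 = 20.59183
SE* = √20.59183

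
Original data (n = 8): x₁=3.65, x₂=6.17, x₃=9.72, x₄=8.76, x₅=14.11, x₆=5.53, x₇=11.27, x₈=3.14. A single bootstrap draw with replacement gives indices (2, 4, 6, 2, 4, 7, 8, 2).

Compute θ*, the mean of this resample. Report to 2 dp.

Resample values: 6.17, 8.76, 5.53, 6.17, 8.76, 11.27, 3.14, 6.17.
Mean = (6.17 + 8.76 + 5.53 + 6.17 + 8.76 + 11.27 + 3.14 + 6.17) / 8 = 55.970 / 8 = 7.00

θ* = 7.00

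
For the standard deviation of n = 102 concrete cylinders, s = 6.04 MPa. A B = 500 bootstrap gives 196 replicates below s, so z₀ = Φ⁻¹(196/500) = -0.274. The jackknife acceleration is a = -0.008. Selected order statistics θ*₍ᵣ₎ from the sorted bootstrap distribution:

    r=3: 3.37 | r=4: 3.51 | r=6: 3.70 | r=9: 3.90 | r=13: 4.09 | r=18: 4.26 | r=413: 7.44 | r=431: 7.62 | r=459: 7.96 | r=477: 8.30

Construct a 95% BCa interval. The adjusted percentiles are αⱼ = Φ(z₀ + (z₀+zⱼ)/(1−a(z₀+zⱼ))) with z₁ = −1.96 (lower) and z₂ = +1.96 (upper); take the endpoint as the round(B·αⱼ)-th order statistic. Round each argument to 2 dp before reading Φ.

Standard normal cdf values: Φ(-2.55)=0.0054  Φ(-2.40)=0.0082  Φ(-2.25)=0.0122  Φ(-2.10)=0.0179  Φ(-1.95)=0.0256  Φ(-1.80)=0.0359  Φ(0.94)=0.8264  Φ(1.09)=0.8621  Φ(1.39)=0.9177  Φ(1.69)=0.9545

(3.37, 7.96)

Lower: z₀ + z₁ = -0.274 + (-1.960) = -2.234; 1 − a(z₀+z₁) = 1 − (-0.008)(-2.234) = 0.9821; argument = -0.274 + (-2.234)/0.9821 = -2.5487 → -2.55.
α₁ = Φ(-2.55) = 0.0054; rank = round(500 × 0.0054) = 3; θ*₍3₎ = 3.37.
Upper: z₀ + z₂ = 1.686; 1 − a(z₀+z₂) = 1.0135; argument = 1.3896 → 1.39; α₂ = 0.9177; rank = 459; θ*₍459₎ = 7.96.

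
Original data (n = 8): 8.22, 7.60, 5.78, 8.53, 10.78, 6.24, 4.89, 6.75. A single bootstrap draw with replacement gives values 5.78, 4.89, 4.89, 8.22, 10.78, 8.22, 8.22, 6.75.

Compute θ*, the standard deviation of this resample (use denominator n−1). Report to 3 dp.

θ* = 2.029

Mean = 7.2188; sum of squared deviations = 28.8259
s² = 28.8259 / 7 = 4.1180
s = √4.1180 = 2.029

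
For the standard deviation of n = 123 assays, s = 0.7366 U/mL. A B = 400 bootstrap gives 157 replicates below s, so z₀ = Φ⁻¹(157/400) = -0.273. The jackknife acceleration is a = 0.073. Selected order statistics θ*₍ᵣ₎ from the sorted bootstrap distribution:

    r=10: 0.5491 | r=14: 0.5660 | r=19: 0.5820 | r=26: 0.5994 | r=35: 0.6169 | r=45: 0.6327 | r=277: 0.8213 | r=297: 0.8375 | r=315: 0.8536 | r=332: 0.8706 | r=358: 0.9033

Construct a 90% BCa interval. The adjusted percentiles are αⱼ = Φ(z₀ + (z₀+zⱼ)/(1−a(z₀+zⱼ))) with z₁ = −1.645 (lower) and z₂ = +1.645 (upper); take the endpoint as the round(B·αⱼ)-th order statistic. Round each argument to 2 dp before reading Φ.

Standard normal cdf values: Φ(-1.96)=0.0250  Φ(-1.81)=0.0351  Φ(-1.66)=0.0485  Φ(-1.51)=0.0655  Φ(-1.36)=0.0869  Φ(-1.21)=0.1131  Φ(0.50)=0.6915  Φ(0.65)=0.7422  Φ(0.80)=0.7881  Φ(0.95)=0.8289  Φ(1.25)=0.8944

Lower: z₀ + z₁ = -0.273 + (-1.645) = -1.918; 1 − a(z₀+z₁) = 1 − (0.073)(-1.918) = 1.1400; argument = -0.273 + (-1.918)/1.1400 = -1.9554 → -1.96.
α₁ = Φ(-1.96) = 0.0250; rank = round(400 × 0.0250) = 10; θ*₍10₎ = 0.5491.
Upper: z₀ + z₂ = 1.372; 1 − a(z₀+z₂) = 0.8998; argument = 1.2517 → 1.25; α₂ = 0.8944; rank = 358; θ*₍358₎ = 0.9033.

(0.5491, 0.9033)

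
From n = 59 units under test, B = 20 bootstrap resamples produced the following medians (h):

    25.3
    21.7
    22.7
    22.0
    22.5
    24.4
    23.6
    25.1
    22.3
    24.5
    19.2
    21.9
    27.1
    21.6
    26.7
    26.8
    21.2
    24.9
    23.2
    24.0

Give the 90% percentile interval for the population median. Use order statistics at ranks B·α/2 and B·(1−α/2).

(19.2, 26.8)

Sorted replicates: 19.2, 21.2, 21.6, 21.7, 21.9, 22.0, 22.3, 22.5, 22.7, 23.2, 23.6, 24.0, 24.4, 24.5, 24.9, 25.1, 25.3, 26.7, 26.8, 27.1
α = 0.10; lower rank = 20 × 0.050 = 1; upper rank = 20 × 0.950 = 19.
The 1st smallest replicate is 19.2; the 19th is 26.8.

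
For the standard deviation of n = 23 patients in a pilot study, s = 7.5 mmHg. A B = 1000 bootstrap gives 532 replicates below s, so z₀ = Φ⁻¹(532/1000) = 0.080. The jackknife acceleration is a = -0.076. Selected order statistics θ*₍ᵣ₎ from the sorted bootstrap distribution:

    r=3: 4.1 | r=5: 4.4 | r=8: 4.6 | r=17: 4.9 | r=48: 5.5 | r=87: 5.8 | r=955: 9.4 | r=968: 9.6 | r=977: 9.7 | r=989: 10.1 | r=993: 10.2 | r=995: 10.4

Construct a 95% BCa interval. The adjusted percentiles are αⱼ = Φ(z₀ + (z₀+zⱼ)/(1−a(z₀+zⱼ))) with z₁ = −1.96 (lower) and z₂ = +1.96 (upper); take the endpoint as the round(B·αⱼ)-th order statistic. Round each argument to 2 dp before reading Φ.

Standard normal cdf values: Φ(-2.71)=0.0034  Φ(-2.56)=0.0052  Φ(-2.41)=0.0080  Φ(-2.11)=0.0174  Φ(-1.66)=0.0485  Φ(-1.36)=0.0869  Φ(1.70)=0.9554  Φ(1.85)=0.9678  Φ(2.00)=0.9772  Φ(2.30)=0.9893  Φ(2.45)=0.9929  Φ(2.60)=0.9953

(4.9, 9.6)

Lower: z₀ + z₁ = 0.080 + (-1.960) = -1.880; 1 − a(z₀+z₁) = 1 − (-0.076)(-1.880) = 0.8571; argument = 0.080 + (-1.880)/0.8571 = -2.1134 → -2.11.
α₁ = Φ(-2.11) = 0.0174; rank = round(1000 × 0.0174) = 17; θ*₍17₎ = 4.9.
Upper: z₀ + z₂ = 2.040; 1 − a(z₀+z₂) = 1.1550; argument = 1.8462 → 1.85; α₂ = 0.9678; rank = 968; θ*₍968₎ = 9.6.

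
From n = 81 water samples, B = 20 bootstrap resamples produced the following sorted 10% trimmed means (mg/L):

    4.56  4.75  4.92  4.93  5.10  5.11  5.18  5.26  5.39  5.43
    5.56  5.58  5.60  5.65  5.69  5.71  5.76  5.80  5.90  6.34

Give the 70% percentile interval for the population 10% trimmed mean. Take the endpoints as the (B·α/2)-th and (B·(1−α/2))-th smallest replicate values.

α = 0.30; lower rank = 20 × 0.150 = 3; upper rank = 20 × 0.850 = 17.
The 3rd smallest replicate is 4.92; the 17th is 5.76.

(4.92, 5.76)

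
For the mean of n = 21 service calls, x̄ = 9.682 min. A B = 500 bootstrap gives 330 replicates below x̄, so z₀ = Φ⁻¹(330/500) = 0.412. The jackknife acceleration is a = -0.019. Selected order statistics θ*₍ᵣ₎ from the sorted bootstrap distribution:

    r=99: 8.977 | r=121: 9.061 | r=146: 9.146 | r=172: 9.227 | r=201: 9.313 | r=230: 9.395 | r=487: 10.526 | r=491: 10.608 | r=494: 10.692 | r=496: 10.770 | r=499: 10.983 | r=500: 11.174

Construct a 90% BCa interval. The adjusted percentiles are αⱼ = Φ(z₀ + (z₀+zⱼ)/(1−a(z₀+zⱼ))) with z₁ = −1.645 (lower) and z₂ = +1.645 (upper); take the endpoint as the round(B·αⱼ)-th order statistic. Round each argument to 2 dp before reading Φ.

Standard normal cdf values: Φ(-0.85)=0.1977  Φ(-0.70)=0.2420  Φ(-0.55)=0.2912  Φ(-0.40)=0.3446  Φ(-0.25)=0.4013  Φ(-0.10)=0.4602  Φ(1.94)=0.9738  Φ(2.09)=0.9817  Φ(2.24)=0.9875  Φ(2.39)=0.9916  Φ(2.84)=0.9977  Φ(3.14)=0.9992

Lower: z₀ + z₁ = 0.412 + (-1.645) = -1.233; 1 − a(z₀+z₁) = 1 − (-0.019)(-1.233) = 0.9766; argument = 0.412 + (-1.233)/0.9766 = -0.8506 → -0.85.
α₁ = Φ(-0.85) = 0.1977; rank = round(500 × 0.1977) = 99; θ*₍99₎ = 8.977.
Upper: z₀ + z₂ = 2.057; 1 − a(z₀+z₂) = 1.0391; argument = 2.3916 → 2.39; α₂ = 0.9916; rank = 496; θ*₍496₎ = 10.770.

(8.977, 10.770)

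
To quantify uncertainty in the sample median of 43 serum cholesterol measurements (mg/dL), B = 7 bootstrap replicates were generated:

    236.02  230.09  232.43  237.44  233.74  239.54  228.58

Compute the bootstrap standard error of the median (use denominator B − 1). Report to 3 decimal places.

Bootstrap SE is the standard deviation of the 7 replicate medians.
Mean of replicates: (236.02 + 230.09 + 232.43 + 237.44 + 233.74 + 239.54 + 228.58) / 7 = 1637.8400 / 7 = 233.9771
Sum of squared deviations: (+2.0429)² + (−3.8871)² + (−1.5471)² + (+3.4629)² + (−0.2371)² + (+5.5629)² + (−5.3971)² = 93.7989
Variance = 93.7989 / 6 = 15.6332
SE* = √15.6332

SE* = 3.954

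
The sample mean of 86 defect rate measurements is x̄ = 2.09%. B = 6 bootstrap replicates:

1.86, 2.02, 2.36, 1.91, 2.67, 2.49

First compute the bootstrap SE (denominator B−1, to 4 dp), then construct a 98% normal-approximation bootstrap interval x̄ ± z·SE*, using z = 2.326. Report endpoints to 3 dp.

(1.311, 2.869)

Mean of replicates = 2.2183; sum of squared deviations = 0.5607; SE* = √(0.5607/5) = 0.3349
Margin = 2.326 × 0.3349 = 0.7790
Interval: 2.09 ± 0.7790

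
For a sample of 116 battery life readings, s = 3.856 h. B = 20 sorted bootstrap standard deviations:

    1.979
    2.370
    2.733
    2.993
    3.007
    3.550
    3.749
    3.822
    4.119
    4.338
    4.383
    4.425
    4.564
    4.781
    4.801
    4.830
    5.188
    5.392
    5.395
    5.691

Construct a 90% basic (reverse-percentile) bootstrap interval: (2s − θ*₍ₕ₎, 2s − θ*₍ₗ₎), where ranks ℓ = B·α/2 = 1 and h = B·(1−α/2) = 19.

(2.317, 5.733)

Percentile endpoints at ranks 1 and 19: θ*₍1₎ = 1.979, θ*₍19₎ = 5.395.
Basic interval reflects these around s:
  lower = 2 × 3.856 − 5.395 = 2.317
  upper = 2 × 3.856 − 1.979 = 5.733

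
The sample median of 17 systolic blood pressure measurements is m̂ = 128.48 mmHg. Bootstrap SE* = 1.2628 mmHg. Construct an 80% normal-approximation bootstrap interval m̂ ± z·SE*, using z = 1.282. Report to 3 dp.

Margin = 1.282 × 1.2628 = 1.6189
Interval: 128.48 ± 1.6189

(126.861, 130.099)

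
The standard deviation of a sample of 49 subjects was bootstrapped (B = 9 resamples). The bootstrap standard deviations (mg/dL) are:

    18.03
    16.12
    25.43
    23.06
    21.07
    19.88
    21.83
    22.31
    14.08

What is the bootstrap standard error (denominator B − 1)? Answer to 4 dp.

Bootstrap SE is the standard deviation of the 9 replicate standard deviations.
Mean of replicates: (18.03 + 16.12 + 25.43 + 23.06 + 21.07 + 19.88 + 21.83 + 22.31 + 14.08) / 9 = 181.81000 / 9 = 20.20111
Sum of squared deviations: (−2.17111)² + (−4.08111)² + (+5.22889)² + (+2.85889)² + (+0.86889)² + (−0.32111)² + (+1.62889)² + (+2.10889)² + (−6.12111)² = 102.31049
Variance = 102.31049 / 8 = 12.78881
SE* = √12.78881

SE* = 3.5761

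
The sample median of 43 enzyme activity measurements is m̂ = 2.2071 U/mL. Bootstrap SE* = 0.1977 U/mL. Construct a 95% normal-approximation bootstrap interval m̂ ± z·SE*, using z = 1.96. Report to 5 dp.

Margin = 1.96 × 0.1977 = 0.387492
Interval: 2.2071 ± 0.387492

(1.81961, 2.59459)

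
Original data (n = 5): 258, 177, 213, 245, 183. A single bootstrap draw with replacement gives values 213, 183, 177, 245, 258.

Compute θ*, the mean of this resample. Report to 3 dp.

θ* = 215.200

Mean = (213 + 183 + 177 + 245 + 258) / 5 = 1076.0 / 5 = 215.200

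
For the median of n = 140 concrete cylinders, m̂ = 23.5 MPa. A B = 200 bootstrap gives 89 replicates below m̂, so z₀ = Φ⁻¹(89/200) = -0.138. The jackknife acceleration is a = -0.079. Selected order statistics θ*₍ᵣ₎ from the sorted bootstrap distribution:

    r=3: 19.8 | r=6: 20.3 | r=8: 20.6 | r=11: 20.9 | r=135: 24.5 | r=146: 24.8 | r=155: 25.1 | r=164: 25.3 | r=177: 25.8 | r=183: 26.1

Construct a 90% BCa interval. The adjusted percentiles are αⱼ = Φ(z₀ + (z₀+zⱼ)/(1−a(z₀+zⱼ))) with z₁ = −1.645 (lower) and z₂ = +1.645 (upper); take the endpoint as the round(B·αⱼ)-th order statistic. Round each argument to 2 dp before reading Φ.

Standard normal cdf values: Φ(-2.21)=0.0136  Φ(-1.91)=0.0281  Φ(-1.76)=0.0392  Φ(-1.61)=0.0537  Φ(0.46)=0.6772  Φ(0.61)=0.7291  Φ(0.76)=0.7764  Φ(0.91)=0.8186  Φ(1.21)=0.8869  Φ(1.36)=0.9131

Lower: z₀ + z₁ = -0.138 + (-1.645) = -1.783; 1 − a(z₀+z₁) = 1 − (-0.079)(-1.783) = 0.8591; argument = -0.138 + (-1.783)/0.8591 = -2.2133 → -2.21.
α₁ = Φ(-2.21) = 0.0136; rank = round(200 × 0.0136) = 3; θ*₍3₎ = 19.8.
Upper: z₀ + z₂ = 1.507; 1 − a(z₀+z₂) = 1.1191; argument = 1.2087 → 1.21; α₂ = 0.8869; rank = 177; θ*₍177₎ = 25.8.

(19.8, 25.8)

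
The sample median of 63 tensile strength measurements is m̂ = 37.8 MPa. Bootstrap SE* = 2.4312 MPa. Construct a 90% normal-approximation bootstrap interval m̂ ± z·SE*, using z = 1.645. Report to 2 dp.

(33.80, 41.80)

Margin = 1.645 × 2.4312 = 3.999
Interval: 37.8 ± 3.999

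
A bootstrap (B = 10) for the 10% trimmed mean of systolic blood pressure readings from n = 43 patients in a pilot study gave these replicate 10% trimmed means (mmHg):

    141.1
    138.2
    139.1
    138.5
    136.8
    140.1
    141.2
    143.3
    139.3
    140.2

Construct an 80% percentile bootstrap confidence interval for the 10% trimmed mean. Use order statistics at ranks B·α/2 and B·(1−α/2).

(136.8, 141.2)

Sorted replicates: 136.8, 138.2, 138.5, 139.1, 139.3, 140.1, 140.2, 141.1, 141.2, 143.3
α = 0.20; lower rank = 10 × 0.100 = 1; upper rank = 10 × 0.900 = 9.
The 1st smallest replicate is 136.8; the 9th is 141.2.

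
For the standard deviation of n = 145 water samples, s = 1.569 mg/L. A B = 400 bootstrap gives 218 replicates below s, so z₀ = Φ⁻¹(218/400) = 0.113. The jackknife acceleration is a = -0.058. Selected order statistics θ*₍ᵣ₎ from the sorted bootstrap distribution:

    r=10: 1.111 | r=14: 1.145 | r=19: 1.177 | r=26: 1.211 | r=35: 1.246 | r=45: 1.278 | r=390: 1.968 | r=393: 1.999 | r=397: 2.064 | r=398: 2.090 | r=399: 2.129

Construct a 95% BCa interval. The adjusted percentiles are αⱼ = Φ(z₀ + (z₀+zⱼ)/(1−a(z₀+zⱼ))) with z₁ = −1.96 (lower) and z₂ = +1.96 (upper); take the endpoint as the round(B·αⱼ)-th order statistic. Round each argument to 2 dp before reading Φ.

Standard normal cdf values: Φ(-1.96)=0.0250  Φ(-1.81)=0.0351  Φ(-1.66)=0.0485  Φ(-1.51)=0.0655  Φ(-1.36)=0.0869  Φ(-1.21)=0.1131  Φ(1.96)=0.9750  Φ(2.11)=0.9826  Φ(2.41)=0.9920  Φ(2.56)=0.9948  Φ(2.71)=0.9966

Lower: z₀ + z₁ = 0.113 + (-1.960) = -1.847; 1 − a(z₀+z₁) = 1 − (-0.058)(-1.847) = 0.8929; argument = 0.113 + (-1.847)/0.8929 = -1.9556 → -1.96.
α₁ = Φ(-1.96) = 0.0250; rank = round(400 × 0.0250) = 10; θ*₍10₎ = 1.111.
Upper: z₀ + z₂ = 2.073; 1 − a(z₀+z₂) = 1.1202; argument = 1.9635 → 1.96; α₂ = 0.9750; rank = 390; θ*₍390₎ = 1.968.

(1.111, 1.968)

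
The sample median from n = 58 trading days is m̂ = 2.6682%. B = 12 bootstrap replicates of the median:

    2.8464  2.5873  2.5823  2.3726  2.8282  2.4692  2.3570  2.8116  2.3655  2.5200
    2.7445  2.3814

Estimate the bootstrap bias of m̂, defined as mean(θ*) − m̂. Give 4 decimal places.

bias = −0.0960

mean(θ*) = (2.8464 + 2.5873 + 2.5823 + 2.3726 + 2.8282 + 2.4692 + 2.3570 + 2.8116 + 2.3655 + 2.5200 + 2.7445 + 2.3814) / 12 = 2.57217
bias = 2.57217 − 2.6682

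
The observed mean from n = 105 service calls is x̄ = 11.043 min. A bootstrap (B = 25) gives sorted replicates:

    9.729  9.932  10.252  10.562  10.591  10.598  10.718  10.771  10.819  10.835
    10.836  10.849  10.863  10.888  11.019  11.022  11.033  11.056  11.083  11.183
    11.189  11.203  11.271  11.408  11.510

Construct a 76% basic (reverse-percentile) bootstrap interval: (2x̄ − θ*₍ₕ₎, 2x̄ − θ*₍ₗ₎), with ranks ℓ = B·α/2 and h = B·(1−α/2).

(10.883, 11.834)

Percentile endpoints at ranks 3 and 22: θ*₍3₎ = 10.252, θ*₍22₎ = 11.203.
Basic interval reflects these around x̄:
  lower = 2 × 11.043 − 11.203 = 10.883
  upper = 2 × 11.043 − 10.252 = 11.834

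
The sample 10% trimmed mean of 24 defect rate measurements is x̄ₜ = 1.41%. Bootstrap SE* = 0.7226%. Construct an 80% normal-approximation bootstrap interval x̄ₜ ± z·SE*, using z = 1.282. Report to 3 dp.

Margin = 1.282 × 0.7226 = 0.9264
Interval: 1.41 ± 0.9264

(0.484, 2.336)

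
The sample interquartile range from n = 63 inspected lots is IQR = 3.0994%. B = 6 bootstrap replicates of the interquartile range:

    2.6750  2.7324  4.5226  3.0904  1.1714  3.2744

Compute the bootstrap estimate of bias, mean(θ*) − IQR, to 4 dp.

bias = −0.1884

mean(θ*) = (2.6750 + 2.7324 + 4.5226 + 3.0904 + 1.1714 + 3.2744) / 6 = 2.91103
bias = 2.91103 − 3.0994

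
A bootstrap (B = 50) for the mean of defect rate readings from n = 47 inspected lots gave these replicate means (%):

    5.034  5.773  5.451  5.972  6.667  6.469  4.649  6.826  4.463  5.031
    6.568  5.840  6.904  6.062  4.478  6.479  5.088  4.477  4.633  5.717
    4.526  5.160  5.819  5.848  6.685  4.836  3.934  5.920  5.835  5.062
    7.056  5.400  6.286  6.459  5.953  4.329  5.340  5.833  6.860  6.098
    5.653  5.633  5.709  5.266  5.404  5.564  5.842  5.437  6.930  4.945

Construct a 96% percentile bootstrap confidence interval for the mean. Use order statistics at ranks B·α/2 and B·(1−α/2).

(3.934, 6.930)

Sorted replicates: 3.934, 4.329, 4.463, 4.477, 4.478, 4.526, 4.633, 4.649, 4.836, 4.945, 5.031, 5.034, 5.062, 5.088, 5.160, 5.266, 5.340, 5.400, 5.404, 5.437, 5.451, 5.564, 5.633, 5.653, 5.709, 5.717, 5.773, 5.819, 5.833, 5.835, 5.840, 5.842, 5.848, 5.920, 5.953, 5.972, 6.062, 6.098, 6.286, 6.459, 6.469, 6.479, 6.568, 6.667, 6.685, 6.826, 6.860, 6.904, 6.930, 7.056
α = 0.04; lower rank = 50 × 0.020 = 1; upper rank = 50 × 0.980 = 49.
The 1st smallest replicate is 3.934; the 49th is 6.930.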